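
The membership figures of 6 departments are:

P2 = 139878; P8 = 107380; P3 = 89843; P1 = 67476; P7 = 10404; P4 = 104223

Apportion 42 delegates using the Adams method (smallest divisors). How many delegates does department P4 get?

8

Standard divisor 519204/42 ≈ 12362; standard quotas: P2 11.315, P8 8.686, P3 7.268, P1 5.458, P7 0.842, P4 8.431.
Rounding up gives 12, 9, 8, 6, 1, 9 = 45 seats, so the divisor must be adjusted.
With modified divisor 13200: modified quotas P2 10.597, P8 8.135, P3 6.806, P1 5.112, P7 0.788, P4 7.896.
Rounding up: P2 11, P8 9, P3 7, P1 6, P7 1, P4 8 (total 42).
P4 receives 8.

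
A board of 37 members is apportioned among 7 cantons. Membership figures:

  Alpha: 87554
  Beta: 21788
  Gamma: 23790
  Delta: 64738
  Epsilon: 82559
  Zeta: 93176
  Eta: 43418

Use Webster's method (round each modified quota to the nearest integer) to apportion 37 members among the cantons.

Standard divisor 417023/37 ≈ 11270.892; standard quotas: Alpha 7.768, Beta 1.933, Gamma 2.111, Delta 5.744, Epsilon 7.325, Zeta 8.267, Eta 3.852.
Rounding to the nearest integer gives Alpha 8, Beta 2, Gamma 2, Delta 6, Epsilon 7, Zeta 8, Eta 4 — total 37, matching the house size, so no adjustment is needed.

Alpha 8; Beta 2; Gamma 2; Delta 6; Epsilon 7; Zeta 8; Eta 4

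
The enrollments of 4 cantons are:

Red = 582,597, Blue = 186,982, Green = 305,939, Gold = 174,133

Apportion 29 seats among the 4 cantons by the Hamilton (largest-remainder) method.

Red=14, Blue=4, Green=7, Gold=4

The standard divisor is 1249651/29 ≈ 43091.414.
Standard quotas: Red 13.5200, Blue 4.3392, Green 7.0998, Gold 4.0410.
Lower quotas: Red 13, Blue 4, Green 7, Gold 4 (sum 28, leaving 1 seat).
Remainders in descending order: Red 0.5200, Blue 0.3392, Green 0.0998, Gold 0.0410.
Largest remainder: Red receives the extra seat.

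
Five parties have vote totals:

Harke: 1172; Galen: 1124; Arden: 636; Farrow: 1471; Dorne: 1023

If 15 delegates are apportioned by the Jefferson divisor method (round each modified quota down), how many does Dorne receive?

Standard divisor 5426/15 ≈ 361.733; standard quotas: Harke 3.240, Galen 3.107, Arden 1.758, Farrow 4.067, Dorne 2.828.
Rounding down gives 3, 3, 1, 4, 2 = 13 seats, so the divisor must be adjusted.
With modified divisor 300: modified quotas Harke 3.907, Galen 3.747, Arden 2.120, Farrow 4.903, Dorne 3.410.
Rounding down: Harke 3, Galen 3, Arden 2, Farrow 4, Dorne 3 (total 15).
Dorne receives 3.

3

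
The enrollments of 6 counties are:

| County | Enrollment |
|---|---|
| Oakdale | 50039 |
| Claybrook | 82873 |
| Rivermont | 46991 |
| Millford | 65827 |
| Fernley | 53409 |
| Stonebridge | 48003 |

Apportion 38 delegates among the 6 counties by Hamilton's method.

Total 347142; standard divisor 347142/38 ≈ 9135.316.
Standard quotas: Oakdale 5.4775, Claybrook 9.0717, Rivermont 5.1439, Millford 7.2058, Fernley 5.8464, Stonebridge 5.2547.
Lower quotas: Oakdale 5, Claybrook 9, Rivermont 5, Millford 7, Fernley 5, Stonebridge 5 (sum 36, leaving 2 seats).
Remainders in descending order: Fernley 0.8464, Oakdale 0.4775, Stonebridge 0.2547, Millford 0.2058, Rivermont 0.1439, Claybrook 0.0717.
Largest remainders: Fernley, Oakdale receive the extra seats.

Oakdale: 6; Claybrook: 9; Rivermont: 5; Millford: 7; Fernley: 6; Stonebridge: 5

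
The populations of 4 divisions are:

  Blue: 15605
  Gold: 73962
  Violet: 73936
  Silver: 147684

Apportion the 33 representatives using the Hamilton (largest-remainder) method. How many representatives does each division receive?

The standard divisor is 311187/33 ≈ 9429.909.
Standard quotas: Blue 1.6548, Gold 7.8433, Violet 7.8406, Silver 15.6612.
Lower quotas: Blue 1, Gold 7, Violet 7, Silver 15 (sum 30, leaving 3 seats).
Remainders in descending order: Gold 0.8433, Violet 0.8406, Silver 0.6612, Blue 0.6548.
The surplus seats go to Gold, Violet, Silver.

Blue: 1; Gold: 8; Violet: 8; Silver: 16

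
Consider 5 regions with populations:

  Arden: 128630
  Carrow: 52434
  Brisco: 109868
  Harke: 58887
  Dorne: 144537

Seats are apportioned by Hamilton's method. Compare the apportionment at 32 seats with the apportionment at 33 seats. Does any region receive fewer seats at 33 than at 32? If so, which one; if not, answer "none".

Carrow

At 32 seats: Arden 8, Carrow 4, Brisco 7, Harke 4, Dorne 9.
At 33 seats: Arden 9, Carrow 3, Brisco 7, Harke 4, Dorne 10.
Carrow drops from 4 to 3.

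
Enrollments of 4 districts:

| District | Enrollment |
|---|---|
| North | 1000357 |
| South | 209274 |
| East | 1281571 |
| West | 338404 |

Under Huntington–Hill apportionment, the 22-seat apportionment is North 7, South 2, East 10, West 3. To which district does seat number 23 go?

Priority for the next seat is population ÷ (√(s·(s+1))).
Priorities: North 133678.327, South 85435.753, East 122193.000, West 97688.820.
Highest priority: North.

North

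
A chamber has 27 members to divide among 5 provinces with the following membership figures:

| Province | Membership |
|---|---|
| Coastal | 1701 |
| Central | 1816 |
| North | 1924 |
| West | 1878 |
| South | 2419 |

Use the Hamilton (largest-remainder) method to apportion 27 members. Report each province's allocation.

The standard divisor is 9738/27 ≈ 360.667.
Standard quotas: Coastal 4.716, Central 5.035, North 5.335, West 5.207, South 6.707.
Lower quotas: Coastal 4, Central 5, North 5, West 5, South 6 (sum 25, leaving 2 seats).
Remainders in descending order: Coastal 0.716, South 0.707, North 0.335, West 0.207, Central 0.035.
The surplus seats go to Coastal, South.

Coastal 5; Central 5; North 5; West 5; South 7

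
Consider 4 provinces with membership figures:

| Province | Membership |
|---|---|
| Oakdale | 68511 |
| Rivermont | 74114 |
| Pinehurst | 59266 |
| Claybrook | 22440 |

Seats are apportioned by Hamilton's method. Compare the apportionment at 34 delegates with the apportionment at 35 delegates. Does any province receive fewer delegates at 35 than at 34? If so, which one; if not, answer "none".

At 34 seats: Oakdale 10, Rivermont 11, Pinehurst 9, Claybrook 4.
At 35 seats: Oakdale 11, Rivermont 12, Pinehurst 9, Claybrook 3.
Claybrook drops from 4 to 3.

Claybrook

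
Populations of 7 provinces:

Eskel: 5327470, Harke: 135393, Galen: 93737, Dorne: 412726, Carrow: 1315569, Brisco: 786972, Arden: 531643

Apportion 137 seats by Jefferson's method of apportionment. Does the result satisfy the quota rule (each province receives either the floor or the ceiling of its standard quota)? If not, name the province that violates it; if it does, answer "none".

Eskel

Standard quotas: Eskel 84.833, Harke 2.156, Galen 1.493, Dorne 6.572, Carrow 20.949, Brisco 12.532, Arden 8.466.
Jefferson allocation: Eskel 87, Harke 2, Galen 1, Dorne 6, Carrow 21, Brisco 12, Arden 8.
Eskel has quota 84.833 (lower 84, upper 85) but receives 87 — outside the quota interval.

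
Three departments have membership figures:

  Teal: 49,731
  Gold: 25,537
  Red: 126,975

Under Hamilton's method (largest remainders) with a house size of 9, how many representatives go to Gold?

Total 202243; standard divisor 202243/9 ≈ 22471.444.
Standard quotas: Teal 2.2131, Gold 1.1364, Red 5.6505.
Lower quotas: Teal 2, Gold 1, Red 5 (sum 8, leaving 1 seat).
Remainders in descending order: Red 0.6505, Teal 0.2131, Gold 0.1364.
Largest remainder: Red receives the extra seat.
Gold receives 1.

1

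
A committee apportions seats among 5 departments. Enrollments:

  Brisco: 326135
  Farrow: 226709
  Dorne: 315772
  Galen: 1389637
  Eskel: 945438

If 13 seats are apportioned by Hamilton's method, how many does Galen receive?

Total 3203691; standard divisor 3203691/13 ≈ 246437.769.
Standard quotas: Brisco 1.3234, Farrow 0.9199, Dorne 1.2813, Galen 5.6389, Eskel 3.8364.
Lower quotas: Brisco 1, Farrow 0, Dorne 1, Galen 5, Eskel 3 (sum 10, leaving 3 seats).
Remainders in descending order: Farrow 0.9199, Eskel 0.8364, Galen 0.6389, Brisco 0.3234, Dorne 0.2813.
The surplus seats go to Farrow, Eskel, Galen.
Galen receives 6.

6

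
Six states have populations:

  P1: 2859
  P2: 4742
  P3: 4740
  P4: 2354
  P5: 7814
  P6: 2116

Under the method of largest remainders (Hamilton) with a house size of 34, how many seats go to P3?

6

The standard divisor is 24625/34 ≈ 724.265.
Standard quotas: P1 3.9475, P2 6.5473, P3 6.5446, P4 3.2502, P5 10.7889, P6 2.9216.
Lower quotas: P1 3, P2 6, P3 6, P4 3, P5 10, P6 2 (sum 30, leaving 4 seats).
Remainders in descending order: P1 0.9475, P6 0.9216, P5 0.7889, P2 0.5473, P3 0.5446, P4 0.2502.
Largest remainders: P1, P6, P5, P2 receive the extra seats.
P3 receives 6.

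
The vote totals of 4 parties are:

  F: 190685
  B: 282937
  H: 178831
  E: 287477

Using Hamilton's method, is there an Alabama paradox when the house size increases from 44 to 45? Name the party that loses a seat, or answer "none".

At 44 seats: F 9, B 13, H 8, E 14.
At 45 seats: F 9, B 13, H 9, E 14.
No party's allocation decreased.

none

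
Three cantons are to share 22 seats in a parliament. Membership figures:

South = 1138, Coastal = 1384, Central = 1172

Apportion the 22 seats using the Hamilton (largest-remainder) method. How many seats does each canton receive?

Standard divisor: 3694 ÷ 22 ≈ 167.909.
Standard quotas: South 6.777, Coastal 8.243, Central 6.980.
Lower quotas: South 6, Coastal 8, Central 6 (sum 20, leaving 2 seats).
Remainders in descending order: Central 0.980, South 0.777, Coastal 0.243.
The surplus seats go to Central, South.

South=7; Coastal=8; Central=7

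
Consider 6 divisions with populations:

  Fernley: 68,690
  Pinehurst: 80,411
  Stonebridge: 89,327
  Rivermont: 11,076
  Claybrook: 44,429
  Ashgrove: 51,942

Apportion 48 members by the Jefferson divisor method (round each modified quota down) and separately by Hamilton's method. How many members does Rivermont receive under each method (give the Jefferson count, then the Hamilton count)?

Jefferson: Fernley 10, Pinehurst 11, Stonebridge 13, Rivermont 1, Claybrook 6, Ashgrove 7.
Hamilton: Fernley 10, Pinehurst 11, Stonebridge 12, Rivermont 2, Claybrook 6, Ashgrove 7.
Rivermont gets 1 under Jefferson and 2 under Hamilton.

1 and 2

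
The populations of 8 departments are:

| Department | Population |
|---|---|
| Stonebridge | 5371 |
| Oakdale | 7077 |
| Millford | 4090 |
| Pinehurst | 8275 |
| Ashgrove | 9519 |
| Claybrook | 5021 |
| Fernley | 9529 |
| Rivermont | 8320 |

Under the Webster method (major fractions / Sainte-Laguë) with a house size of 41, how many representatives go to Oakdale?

Standard divisor 57202/41 ≈ 1395.171; standard quotas: Stonebridge 3.850, Oakdale 5.072, Millford 2.932, Pinehurst 5.931, Ashgrove 6.823, Claybrook 3.599, Fernley 6.830, Rivermont 5.963.
Rounding to the nearest integer gives 4, 5, 3, 6, 7, 4, 7, 6 = 42 seats, so the divisor must be adjusted.
With modified divisor 1450: modified quotas Stonebridge 3.704, Oakdale 4.881, Millford 2.821, Pinehurst 5.707, Ashgrove 6.565, Claybrook 3.463, Fernley 6.572, Rivermont 5.738.
Rounding to the nearest integer: Stonebridge 4, Oakdale 5, Millford 3, Pinehurst 6, Ashgrove 7, Claybrook 3, Fernley 7, Rivermont 6 (total 41).
Oakdale receives 5.

5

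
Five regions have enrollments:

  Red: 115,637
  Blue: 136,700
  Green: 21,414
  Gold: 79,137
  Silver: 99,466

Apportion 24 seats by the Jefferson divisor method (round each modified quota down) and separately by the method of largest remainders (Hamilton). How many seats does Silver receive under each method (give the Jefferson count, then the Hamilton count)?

5 and 6

Jefferson: Red 6, Blue 8, Green 1, Gold 4, Silver 5.
Hamilton: Red 6, Blue 7, Green 1, Gold 4, Silver 6.
Silver gets 5 under Jefferson and 6 under Hamilton.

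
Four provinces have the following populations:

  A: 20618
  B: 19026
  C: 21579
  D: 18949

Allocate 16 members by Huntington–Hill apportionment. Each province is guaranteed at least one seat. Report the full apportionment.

A: 4, B: 4, C: 4, D: 4

With divisor 5148: modified quotas A 4.005, B 3.696, C 4.192, D 3.681.
Geometric-mean thresholds: A √(4·5)=4.472, B √(3·4)=3.464, C √(4·5)=4.472, D √(3·4)=3.464.
Each quota rounded against its threshold gives A 4, B 4, C 4, D 4 (total 16).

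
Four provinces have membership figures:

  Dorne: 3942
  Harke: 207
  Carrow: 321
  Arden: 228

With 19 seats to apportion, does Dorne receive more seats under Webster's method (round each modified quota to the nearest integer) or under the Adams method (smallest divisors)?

Webster: Dorne 16, Harke 1, Carrow 1, Arden 1.
Adams: Dorne 15, Harke 1, Carrow 2, Arden 1.
Dorne gets 16 under Webster and 15 under Adams.

Webster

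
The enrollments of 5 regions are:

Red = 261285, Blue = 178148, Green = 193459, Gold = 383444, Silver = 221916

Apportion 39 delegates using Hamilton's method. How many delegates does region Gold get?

12

Standard divisor: 1238252 ÷ 39 ≈ 31750.051.
Standard quotas: Red 8.2294, Blue 5.6110, Green 6.0932, Gold 12.0770, Silver 6.9895.
Lower quotas: Red 8, Blue 5, Green 6, Gold 12, Silver 6 (sum 37, leaving 2 seats).
Remainders in descending order: Silver 0.9895, Blue 0.6110, Red 0.2294, Green 0.0932, Gold 0.0770.
Largest remainders: Silver, Blue receive the extra seats.
Gold receives 12.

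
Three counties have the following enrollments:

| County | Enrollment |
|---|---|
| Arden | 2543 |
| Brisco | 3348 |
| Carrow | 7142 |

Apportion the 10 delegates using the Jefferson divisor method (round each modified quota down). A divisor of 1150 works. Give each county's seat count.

With modified divisor 1150: modified quotas Arden 2.211, Brisco 2.911, Carrow 6.210.
Rounding down: Arden 2, Brisco 2, Carrow 6 (total 10).

Arden 2, Brisco 2, Carrow 6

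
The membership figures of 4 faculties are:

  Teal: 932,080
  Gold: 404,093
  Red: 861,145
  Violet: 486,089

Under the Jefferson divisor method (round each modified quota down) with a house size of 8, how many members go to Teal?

3

Standard divisor 2683407/8 ≈ 335425.875; standard quotas: Teal 2.779, Gold 1.205, Red 2.567, Violet 1.449.
Rounding down gives 2, 1, 2, 1 = 6 seats, so the divisor must be adjusted.
With modified divisor 265000: modified quotas Teal 3.517, Gold 1.525, Red 3.250, Violet 1.834.
Rounding down: Teal 3, Gold 1, Red 3, Violet 1 (total 8).
Teal receives 3.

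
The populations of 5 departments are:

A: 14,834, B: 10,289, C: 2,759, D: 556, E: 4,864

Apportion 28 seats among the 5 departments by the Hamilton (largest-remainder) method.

The standard divisor is 33302/28 ≈ 1189.357.
Standard quotas: A 12.4723, B 8.6509, C 2.3197, D 0.4675, E 4.0896.
Lower quotas: A 12, B 8, C 2, D 0, E 4 (sum 26, leaving 2 seats).
Remainders in descending order: B 0.6509, A 0.4723, D 0.4675, C 0.3197, E 0.0896.
Largest remainders: B, A receive the extra seats.

A=13; B=9; C=2; D=0; E=4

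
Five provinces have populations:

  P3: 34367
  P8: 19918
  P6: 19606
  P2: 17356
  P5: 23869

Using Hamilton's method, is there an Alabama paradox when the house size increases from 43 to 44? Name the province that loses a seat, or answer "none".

none

At 43 seats: P3 13, P8 7, P6 7, P2 7, P5 9.
At 44 seats: P3 13, P8 8, P6 7, P2 7, P5 9.
No province's allocation decreased.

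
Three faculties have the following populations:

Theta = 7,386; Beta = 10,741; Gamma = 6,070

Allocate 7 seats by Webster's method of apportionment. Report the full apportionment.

Standard divisor 24197/7 ≈ 3456.714; standard quotas: Theta 2.137, Beta 3.107, Gamma 1.756.
Rounding to the nearest integer gives Theta 2, Beta 3, Gamma 2 — total 7, matching the house size, so no adjustment is needed.

Theta 2, Beta 3, Gamma 2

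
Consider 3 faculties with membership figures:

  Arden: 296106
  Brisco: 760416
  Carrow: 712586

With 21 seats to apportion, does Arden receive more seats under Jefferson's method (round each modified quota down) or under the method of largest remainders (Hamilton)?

Jefferson: Arden 3, Brisco 9, Carrow 9.
Hamilton: Arden 4, Brisco 9, Carrow 8.
Arden gets 3 under Jefferson and 4 under Hamilton.

Hamilton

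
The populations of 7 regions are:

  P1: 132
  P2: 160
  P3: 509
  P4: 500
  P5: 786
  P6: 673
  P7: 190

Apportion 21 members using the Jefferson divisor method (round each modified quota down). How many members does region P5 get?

Standard divisor 2950/21 ≈ 140.476; standard quotas: P1 0.940, P2 1.139, P3 3.623, P4 3.559, P5 5.595, P6 4.791, P7 1.353.
Rounding down gives 0, 1, 3, 3, 5, 4, 1 = 17 seats, so the divisor must be adjusted.
With modified divisor 126: modified quotas P1 1.048, P2 1.270, P3 4.040, P4 3.968, P5 6.238, P6 5.341, P7 1.508.
Rounding down: P1 1, P2 1, P3 4, P4 3, P5 6, P6 5, P7 1 (total 21).
P5 receives 6.

6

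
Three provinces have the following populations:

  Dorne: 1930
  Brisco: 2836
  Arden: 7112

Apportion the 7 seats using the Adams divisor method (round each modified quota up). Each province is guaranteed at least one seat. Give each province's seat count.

Dorne 1, Brisco 2, Arden 4

Standard divisor 11878/7 ≈ 1696.857; standard quotas: Dorne 1.137, Brisco 1.671, Arden 4.191.
Rounding up gives 2, 2, 5 = 9 seats, so the divisor must be adjusted.
With modified divisor 2200: modified quotas Dorne 0.877, Brisco 1.289, Arden 3.233.
Rounding up: Dorne 1, Brisco 2, Arden 4 (total 7).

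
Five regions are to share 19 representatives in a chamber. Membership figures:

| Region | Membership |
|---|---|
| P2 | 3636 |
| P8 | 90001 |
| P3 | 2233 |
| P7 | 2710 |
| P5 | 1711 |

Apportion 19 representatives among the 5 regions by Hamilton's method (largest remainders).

P2: 1, P8: 17, P3: 0, P7: 1, P5: 0

The standard divisor is 100291/19 ≈ 5278.474.
Standard quotas: P2 0.6888, P8 17.0506, P3 0.4230, P7 0.5134, P5 0.3241.
Lower quotas: P2 0, P8 17, P3 0, P7 0, P5 0 (sum 17, leaving 2 seats).
Remainders in descending order: P2 0.6888, P7 0.5134, P3 0.4230, P5 0.3241, P8 0.0506.
Largest remainders: P2, P7 receive the extra seats.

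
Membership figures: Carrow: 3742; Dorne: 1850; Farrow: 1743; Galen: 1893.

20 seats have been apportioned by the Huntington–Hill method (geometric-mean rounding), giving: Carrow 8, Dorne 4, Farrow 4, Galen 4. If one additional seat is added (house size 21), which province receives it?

Priority for the next seat is population ÷ (√(s·(s+1))).
Priorities: Carrow 440.999, Dorne 413.673, Farrow 389.747, Galen 423.288.
Highest priority: Carrow.

Carrow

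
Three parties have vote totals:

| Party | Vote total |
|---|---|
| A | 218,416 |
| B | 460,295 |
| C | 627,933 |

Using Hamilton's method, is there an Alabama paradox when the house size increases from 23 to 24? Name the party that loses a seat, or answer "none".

none

At 23 seats: A 4, B 8, C 11.
At 24 seats: A 4, B 8, C 12.
No party's allocation decreased.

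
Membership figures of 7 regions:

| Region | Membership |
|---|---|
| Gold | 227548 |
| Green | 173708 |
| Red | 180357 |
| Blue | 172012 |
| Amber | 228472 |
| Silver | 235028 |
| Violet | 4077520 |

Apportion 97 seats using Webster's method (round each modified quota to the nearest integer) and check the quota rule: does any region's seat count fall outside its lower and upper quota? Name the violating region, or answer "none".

Violet

Standard quotas: Gold 4.169, Green 3.182, Red 3.304, Blue 3.151, Amber 4.186, Silver 4.306, Violet 74.702.
Webster allocation: Gold 4, Green 3, Red 3, Blue 3, Amber 4, Silver 4, Violet 76.
Violet has quota 74.702 (lower 74, upper 75) but receives 76 — outside the quota interval.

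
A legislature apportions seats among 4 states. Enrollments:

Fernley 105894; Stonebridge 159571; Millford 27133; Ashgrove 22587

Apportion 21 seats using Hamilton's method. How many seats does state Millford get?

The standard divisor is 315185/21 ≈ 15008.81.
Standard quotas: Fernley 7.0555, Stonebridge 10.6318, Millford 1.8078, Ashgrove 1.5049.
Lower quotas: Fernley 7, Stonebridge 10, Millford 1, Ashgrove 1 (sum 19, leaving 2 seats).
Remainders in descending order: Millford 0.8078, Stonebridge 0.6318, Ashgrove 0.5049, Fernley 0.0555.
The surplus seats go to Millford, Stonebridge.
Millford receives 2.

2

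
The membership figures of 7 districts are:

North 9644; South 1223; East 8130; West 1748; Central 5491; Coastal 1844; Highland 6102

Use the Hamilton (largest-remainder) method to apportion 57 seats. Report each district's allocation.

The standard divisor is 34182/57 ≈ 599.684.
Standard quotas: North 16.0818, South 2.0394, East 13.5571, West 2.9149, Central 9.1565, Coastal 3.0750, Highland 10.1754.
Lower quotas: North 16, South 2, East 13, West 2, Central 9, Coastal 3, Highland 10 (sum 55, leaving 2 seats).
Remainders in descending order: West 0.9149, East 0.5571, Highland 0.1754, Central 0.1565, North 0.0818, Coastal 0.0750, South 0.0394.
The surplus seats go to West, East.

North 16; South 2; East 14; West 3; Central 9; Coastal 3; Highland 10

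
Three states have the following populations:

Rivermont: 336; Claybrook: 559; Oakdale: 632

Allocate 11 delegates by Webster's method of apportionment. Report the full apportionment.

Standard divisor 1527/11 ≈ 138.818; standard quotas: Rivermont 2.420, Claybrook 4.027, Oakdale 4.553.
Rounding to the nearest integer gives Rivermont 2, Claybrook 4, Oakdale 5 — total 11, matching the house size, so no adjustment is needed.

Rivermont 2; Claybrook 4; Oakdale 5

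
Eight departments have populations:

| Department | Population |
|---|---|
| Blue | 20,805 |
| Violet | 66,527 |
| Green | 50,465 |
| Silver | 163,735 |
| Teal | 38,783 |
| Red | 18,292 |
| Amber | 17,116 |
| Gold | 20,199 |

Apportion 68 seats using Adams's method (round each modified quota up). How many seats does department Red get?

Standard divisor 395922/68 ≈ 5822.382; standard quotas: Blue 3.573, Violet 11.426, Green 8.667, Silver 28.122, Teal 6.661, Red 3.142, Amber 2.940, Gold 3.469.
Rounding up gives 4, 12, 9, 29, 7, 4, 3, 4 = 72 seats, so the divisor must be adjusted.
With modified divisor 6200: modified quotas Blue 3.356, Violet 10.730, Green 8.140, Silver 26.409, Teal 6.255, Red 2.950, Amber 2.761, Gold 3.258.
Rounding up: Blue 4, Violet 11, Green 9, Silver 27, Teal 7, Red 3, Amber 3, Gold 4 (total 68).
Red receives 3.

3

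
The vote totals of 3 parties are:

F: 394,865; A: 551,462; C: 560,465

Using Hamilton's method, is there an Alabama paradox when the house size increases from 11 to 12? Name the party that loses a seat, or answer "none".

none

At 11 seats: F 3, A 4, C 4.
At 12 seats: F 3, A 4, C 5.
No party's allocation decreased.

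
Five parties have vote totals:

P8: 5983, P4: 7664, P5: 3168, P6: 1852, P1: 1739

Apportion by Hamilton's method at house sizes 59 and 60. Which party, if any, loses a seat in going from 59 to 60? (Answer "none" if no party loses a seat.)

At 59 seats: P8 17, P4 22, P5 9, P6 6, P1 5.
At 60 seats: P8 18, P4 23, P5 9, P6 5, P1 5.
P6 drops from 6 to 5.

P6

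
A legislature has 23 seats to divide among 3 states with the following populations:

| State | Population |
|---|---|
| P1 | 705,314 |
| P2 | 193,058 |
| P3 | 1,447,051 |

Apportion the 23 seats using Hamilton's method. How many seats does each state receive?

Total 2345423; standard divisor 2345423/23 ≈ 101974.913.
Standard quotas: P1 6.9165, P2 1.8932, P3 14.1903.
Lower quotas: P1 6, P2 1, P3 14 (sum 21, leaving 2 seats).
Remainders in descending order: P1 0.9165, P2 0.8932, P3 0.1903.
Largest remainders: P1, P2 receive the extra seats.

P1 7, P2 2, P3 14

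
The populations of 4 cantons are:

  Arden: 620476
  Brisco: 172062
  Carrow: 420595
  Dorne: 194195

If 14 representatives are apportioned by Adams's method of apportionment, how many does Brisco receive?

2

Standard divisor 1407328/14 ≈ 100523.429; standard quotas: Arden 6.172, Brisco 1.712, Carrow 4.184, Dorne 1.932.
Rounding up gives 7, 2, 5, 2 = 16 seats, so the divisor must be adjusted.
With modified divisor 114600: modified quotas Arden 5.414, Brisco 1.501, Carrow 3.670, Dorne 1.695.
Rounding up: Arden 6, Brisco 2, Carrow 4, Dorne 2 (total 14).
Brisco receives 2.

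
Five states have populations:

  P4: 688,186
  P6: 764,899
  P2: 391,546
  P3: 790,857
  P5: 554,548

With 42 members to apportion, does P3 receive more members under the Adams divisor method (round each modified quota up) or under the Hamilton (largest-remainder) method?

Hamilton

Adams: P4 9, P6 10, P2 5, P3 10, P5 8.
Hamilton: P4 9, P6 10, P2 5, P3 11, P5 7.
P3 gets 10 under Adams and 11 under Hamilton.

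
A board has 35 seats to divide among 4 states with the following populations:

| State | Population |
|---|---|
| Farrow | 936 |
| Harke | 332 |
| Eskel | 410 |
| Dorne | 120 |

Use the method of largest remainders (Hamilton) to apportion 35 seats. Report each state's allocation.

The standard divisor is 1798/35 ≈ 51.371.
Standard quotas: Farrow 18.220, Harke 6.463, Eskel 7.981, Dorne 2.336.
Lower quotas: Farrow 18, Harke 6, Eskel 7, Dorne 2 (sum 33, leaving 2 seats).
Remainders in descending order: Eskel 0.981, Harke 0.463, Dorne 0.336, Farrow 0.220.
Largest remainders: Eskel, Harke receive the extra seats.

Farrow 18, Harke 7, Eskel 8, Dorne 2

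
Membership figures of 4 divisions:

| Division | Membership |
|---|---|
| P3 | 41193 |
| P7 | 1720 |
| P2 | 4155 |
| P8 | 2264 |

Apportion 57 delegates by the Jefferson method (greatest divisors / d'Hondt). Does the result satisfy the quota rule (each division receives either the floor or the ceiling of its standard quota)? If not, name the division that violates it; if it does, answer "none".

P3

Standard quotas: P3 47.596, P7 1.987, P2 4.801, P8 2.616.
Jefferson allocation: P3 49, P7 2, P2 4, P8 2.
P3 has quota 47.596 (lower 47, upper 48) but receives 49 — outside the quota interval.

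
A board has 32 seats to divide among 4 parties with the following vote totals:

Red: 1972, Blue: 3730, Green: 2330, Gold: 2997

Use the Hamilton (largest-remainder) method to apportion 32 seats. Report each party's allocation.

Red: 6, Blue: 11, Green: 7, Gold: 8

Total 11029; standard divisor 11029/32 ≈ 344.656.
Standard quotas: Red 5.722, Blue 10.822, Green 6.760, Gold 8.696.
Lower quotas: Red 5, Blue 10, Green 6, Gold 8 (sum 29, leaving 3 seats).
Remainders in descending order: Blue 0.822, Green 0.760, Red 0.722, Gold 0.696.
Largest remainders: Blue, Green, Red receive the extra seats.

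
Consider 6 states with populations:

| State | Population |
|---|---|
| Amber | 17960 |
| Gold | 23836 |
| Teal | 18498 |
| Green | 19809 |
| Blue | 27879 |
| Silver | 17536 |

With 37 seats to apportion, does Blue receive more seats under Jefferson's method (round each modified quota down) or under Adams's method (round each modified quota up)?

Jefferson

Jefferson: Amber 5, Gold 7, Teal 5, Green 6, Blue 9, Silver 5.
Adams: Amber 5, Gold 7, Teal 6, Green 6, Blue 8, Silver 5.
Blue gets 9 under Jefferson and 8 under Adams.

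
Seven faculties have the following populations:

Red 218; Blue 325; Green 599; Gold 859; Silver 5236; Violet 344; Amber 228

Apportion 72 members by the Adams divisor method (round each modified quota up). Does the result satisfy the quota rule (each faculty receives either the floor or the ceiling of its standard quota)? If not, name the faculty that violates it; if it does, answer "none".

Silver

Standard quotas: Red 2.010, Blue 2.997, Green 5.523, Gold 7.920, Silver 48.277, Violet 3.172, Amber 2.102.
Adams allocation: Red 2, Blue 3, Green 6, Gold 8, Silver 46, Violet 4, Amber 3.
Silver has quota 48.277 (lower 48, upper 49) but receives 46 — outside the quota interval.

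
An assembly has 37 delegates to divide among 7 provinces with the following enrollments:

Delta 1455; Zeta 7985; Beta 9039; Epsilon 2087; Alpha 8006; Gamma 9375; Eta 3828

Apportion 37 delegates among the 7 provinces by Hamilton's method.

Delta: 1, Zeta: 7, Beta: 8, Epsilon: 2, Alpha: 7, Gamma: 8, Eta: 4

Total 41775; standard divisor 41775/37 ≈ 1129.054.
Standard quotas: Delta 1.2887, Zeta 7.0723, Beta 8.0058, Epsilon 1.8485, Alpha 7.0909, Gamma 8.3034, Eta 3.3904.
Lower quotas: Delta 1, Zeta 7, Beta 8, Epsilon 1, Alpha 7, Gamma 8, Eta 3 (sum 35, leaving 2 seats).
Remainders in descending order: Epsilon 0.8485, Eta 0.3904, Gamma 0.3034, Delta 0.2887, Alpha 0.0909, Zeta 0.0723, Beta 0.0058.
Largest remainders: Epsilon, Eta receive the extra seats.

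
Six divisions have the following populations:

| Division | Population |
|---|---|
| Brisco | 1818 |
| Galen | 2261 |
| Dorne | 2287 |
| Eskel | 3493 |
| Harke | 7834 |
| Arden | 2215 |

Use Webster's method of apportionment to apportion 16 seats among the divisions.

Standard divisor 19908/16 ≈ 1244.25; standard quotas: Brisco 1.461, Galen 1.817, Dorne 1.838, Eskel 2.807, Harke 6.296, Arden 1.780.
Rounding to the nearest integer gives Brisco 1, Galen 2, Dorne 2, Eskel 3, Harke 6, Arden 2 — total 16, matching the house size, so no adjustment is needed.

Brisco 1, Galen 2, Dorne 2, Eskel 3, Harke 6, Arden 2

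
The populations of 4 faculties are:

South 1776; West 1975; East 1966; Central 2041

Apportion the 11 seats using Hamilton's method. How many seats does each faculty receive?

Standard divisor: 7758 ÷ 11 ≈ 705.273.
Standard quotas: South 2.518, West 2.800, East 2.788, Central 2.894.
Lower quotas: South 2, West 2, East 2, Central 2 (sum 8, leaving 3 seats).
Remainders in descending order: Central 0.894, West 0.800, East 0.788, South 0.518.
The surplus seats go to Central, West, East.

South: 2, West: 3, East: 3, Central: 3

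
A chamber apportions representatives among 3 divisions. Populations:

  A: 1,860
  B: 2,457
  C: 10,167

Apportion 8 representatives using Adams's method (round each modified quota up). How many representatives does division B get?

2

Standard divisor 14484/8 ≈ 1810.5; standard quotas: A 1.027, B 1.357, C 5.616.
Rounding up gives 2, 2, 6 = 10 seats, so the divisor must be adjusted.
With modified divisor 2200: modified quotas A 0.845, B 1.117, C 4.621.
Rounding up: A 1, B 2, C 5 (total 8).
B receives 2.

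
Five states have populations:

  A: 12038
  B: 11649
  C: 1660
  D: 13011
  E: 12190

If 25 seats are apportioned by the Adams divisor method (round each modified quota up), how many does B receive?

6

Standard divisor 50548/25 ≈ 2021.92; standard quotas: A 5.954, B 5.761, C 0.821, D 6.435, E 6.029.
Rounding up gives 6, 6, 1, 7, 7 = 27 seats, so the divisor must be adjusted.
With modified divisor 2200: modified quotas A 5.472, B 5.295, C 0.755, D 5.914, E 5.541.
Rounding up: A 6, B 6, C 1, D 6, E 6 (total 25).
B receives 6.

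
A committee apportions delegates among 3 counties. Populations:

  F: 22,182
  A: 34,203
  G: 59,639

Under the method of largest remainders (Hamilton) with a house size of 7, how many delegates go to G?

The standard divisor is 116024/7 ≈ 16574.857.
Standard quotas: F 1.3383, A 2.0635, G 3.5982.
Lower quotas: F 1, A 2, G 3 (sum 6, leaving 1 seat).
Remainders in descending order: G 0.5982, F 0.3383, A 0.0635.
Largest remainder: G receives the extra seat.
G receives 4.

4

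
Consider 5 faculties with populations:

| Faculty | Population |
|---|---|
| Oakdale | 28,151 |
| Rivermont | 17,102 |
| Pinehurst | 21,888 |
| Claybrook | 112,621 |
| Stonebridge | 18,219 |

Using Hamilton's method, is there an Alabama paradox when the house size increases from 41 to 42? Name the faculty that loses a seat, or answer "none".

At 41 seats: Oakdale 6, Rivermont 4, Pinehurst 4, Claybrook 23, Stonebridge 4.
At 42 seats: Oakdale 6, Rivermont 3, Pinehurst 5, Claybrook 24, Stonebridge 4.
Rivermont drops from 4 to 3.

Rivermont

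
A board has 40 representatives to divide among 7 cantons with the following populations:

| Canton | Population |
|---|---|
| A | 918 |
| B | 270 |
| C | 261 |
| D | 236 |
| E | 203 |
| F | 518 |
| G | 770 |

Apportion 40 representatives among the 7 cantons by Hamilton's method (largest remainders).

A 12, B 3, C 3, D 3, E 3, F 6, G 10

The standard divisor is 3176/40 ≈ 79.4.
Standard quotas: A 11.562, B 3.401, C 3.287, D 2.972, E 2.557, F 6.524, G 9.698.
Lower quotas: A 11, B 3, C 3, D 2, E 2, F 6, G 9 (sum 36, leaving 4 seats).
Remainders in descending order: D 0.972, G 0.698, A 0.562, E 0.557, F 0.524, B 0.401, C 0.287.
The surplus seats go to D, G, A, E.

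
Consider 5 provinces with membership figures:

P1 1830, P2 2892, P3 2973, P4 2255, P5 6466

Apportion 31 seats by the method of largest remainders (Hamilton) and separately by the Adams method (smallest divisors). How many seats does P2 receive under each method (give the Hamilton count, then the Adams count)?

Hamilton: P1 3, P2 6, P3 6, P4 4, P5 12.
Adams: P1 4, P2 5, P3 6, P4 4, P5 12.
P2 gets 6 under Hamilton and 5 under Adams.

6 and 5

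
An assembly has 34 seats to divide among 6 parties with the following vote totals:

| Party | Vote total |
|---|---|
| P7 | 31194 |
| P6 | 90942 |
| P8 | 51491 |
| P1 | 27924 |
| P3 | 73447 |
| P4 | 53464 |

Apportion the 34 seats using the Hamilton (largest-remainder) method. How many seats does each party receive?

Standard divisor: 328462 ÷ 34 ≈ 9660.647.
Standard quotas: P7 3.2290, P6 9.4137, P8 5.3300, P1 2.8905, P3 7.6027, P4 5.5342.
Lower quotas: P7 3, P6 9, P8 5, P1 2, P3 7, P4 5 (sum 31, leaving 3 seats).
Remainders in descending order: P1 0.8905, P3 0.6027, P4 0.5342, P6 0.4137, P8 0.3300, P7 0.2290.
Largest remainders: P1, P3, P4 receive the extra seats.

P7=3, P6=9, P8=5, P1=3, P3=8, P4=6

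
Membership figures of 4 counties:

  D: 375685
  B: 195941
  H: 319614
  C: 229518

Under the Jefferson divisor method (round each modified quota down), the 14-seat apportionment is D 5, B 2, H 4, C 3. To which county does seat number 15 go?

B

Priority for the next seat is population ÷ (current seats + 1).
Priorities: D 62614.167, B 65313.667, H 63922.800, C 57379.500.
Highest priority: B.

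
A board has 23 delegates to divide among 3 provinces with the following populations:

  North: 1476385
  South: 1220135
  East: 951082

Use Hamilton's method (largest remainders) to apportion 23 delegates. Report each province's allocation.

North=9, South=8, East=6

The standard divisor is 3647602/23 ≈ 158591.391.
Standard quotas: North 9.3094, South 7.6936, East 5.9971.
Lower quotas: North 9, South 7, East 5 (sum 21, leaving 2 seats).
Remainders in descending order: East 0.9971, South 0.6936, North 0.3094.
Largest remainders: East, South receive the extra seats.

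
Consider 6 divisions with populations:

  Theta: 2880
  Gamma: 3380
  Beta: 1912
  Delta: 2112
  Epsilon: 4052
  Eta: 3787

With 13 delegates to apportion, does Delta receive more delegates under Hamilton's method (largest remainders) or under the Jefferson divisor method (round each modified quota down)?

Hamilton

Hamilton: Theta 2, Gamma 2, Beta 1, Delta 2, Epsilon 3, Eta 3.
Jefferson: Theta 2, Gamma 3, Beta 1, Delta 1, Epsilon 3, Eta 3.
Delta gets 2 under Hamilton and 1 under Jefferson.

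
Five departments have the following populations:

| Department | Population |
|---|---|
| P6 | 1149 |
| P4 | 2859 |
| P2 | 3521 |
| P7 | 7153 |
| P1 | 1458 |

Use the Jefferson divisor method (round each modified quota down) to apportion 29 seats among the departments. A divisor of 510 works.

P6 2; P4 5; P2 6; P7 14; P1 2

With modified divisor 510: modified quotas P6 2.253, P4 5.606, P2 6.904, P7 14.025, P1 2.859.
Rounding down: P6 2, P4 5, P2 6, P7 14, P1 2 (total 29).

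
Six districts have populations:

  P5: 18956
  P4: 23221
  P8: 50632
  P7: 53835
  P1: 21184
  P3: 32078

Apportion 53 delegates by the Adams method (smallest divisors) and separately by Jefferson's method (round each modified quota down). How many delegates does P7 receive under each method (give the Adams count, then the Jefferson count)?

Adams: P5 5, P4 6, P8 13, P7 14, P1 6, P3 9.
Jefferson: P5 5, P4 6, P8 14, P7 15, P1 5, P3 8.
P7 gets 14 under Adams and 15 under Jefferson.

14 and 15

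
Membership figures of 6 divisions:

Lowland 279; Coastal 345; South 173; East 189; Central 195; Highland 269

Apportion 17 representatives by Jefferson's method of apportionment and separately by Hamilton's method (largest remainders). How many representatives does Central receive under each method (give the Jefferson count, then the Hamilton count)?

2 and 3

Jefferson: Lowland 4, Coastal 4, South 2, East 2, Central 2, Highland 3.
Hamilton: Lowland 3, Coastal 4, South 2, East 2, Central 3, Highland 3.
Central gets 2 under Jefferson and 3 under Hamilton.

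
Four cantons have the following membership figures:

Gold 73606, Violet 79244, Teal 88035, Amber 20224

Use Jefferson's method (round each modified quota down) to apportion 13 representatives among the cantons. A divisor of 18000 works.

With modified divisor 18000: modified quotas Gold 4.089, Violet 4.402, Teal 4.891, Amber 1.124.
Rounding down: Gold 4, Violet 4, Teal 4, Amber 1 (total 13).

Gold 4, Violet 4, Teal 4, Amber 1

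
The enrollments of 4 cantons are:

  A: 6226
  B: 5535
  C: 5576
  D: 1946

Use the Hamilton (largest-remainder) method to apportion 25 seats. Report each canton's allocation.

Total 19283; standard divisor 19283/25 ≈ 771.32.
Standard quotas: A 8.0719, B 7.1760, C 7.2292, D 2.5229.
Lower quotas: A 8, B 7, C 7, D 2 (sum 24, leaving 1 seat).
Remainders in descending order: D 0.5229, C 0.2292, B 0.1760, A 0.0719.
The surplus seat goes to D.

A: 8, B: 7, C: 7, D: 3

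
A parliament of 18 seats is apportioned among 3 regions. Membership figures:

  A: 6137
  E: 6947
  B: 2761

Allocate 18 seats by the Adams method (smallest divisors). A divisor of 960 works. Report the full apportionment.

With modified divisor 960: modified quotas A 6.393, E 7.236, B 2.876.
Rounding up: A 7, E 8, B 3 (total 18).

A: 7, E: 8, B: 3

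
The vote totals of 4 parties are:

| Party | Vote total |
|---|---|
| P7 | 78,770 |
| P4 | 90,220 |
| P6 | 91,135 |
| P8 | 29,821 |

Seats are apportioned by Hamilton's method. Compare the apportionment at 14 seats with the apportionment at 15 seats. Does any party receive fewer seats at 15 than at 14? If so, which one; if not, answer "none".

P8

At 14 seats: P7 4, P4 4, P6 4, P8 2.
At 15 seats: P7 4, P4 5, P6 5, P8 1.
P8 drops from 2 to 1.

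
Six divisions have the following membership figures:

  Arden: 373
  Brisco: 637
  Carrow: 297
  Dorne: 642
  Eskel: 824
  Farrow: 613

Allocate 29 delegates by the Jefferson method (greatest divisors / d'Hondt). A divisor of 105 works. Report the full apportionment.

Arden 3, Brisco 6, Carrow 2, Dorne 6, Eskel 7, Farrow 5

With modified divisor 105: modified quotas Arden 3.552, Brisco 6.067, Carrow 2.829, Dorne 6.114, Eskel 7.848, Farrow 5.838.
Rounding down: Arden 3, Brisco 6, Carrow 2, Dorne 6, Eskel 7, Farrow 5 (total 29).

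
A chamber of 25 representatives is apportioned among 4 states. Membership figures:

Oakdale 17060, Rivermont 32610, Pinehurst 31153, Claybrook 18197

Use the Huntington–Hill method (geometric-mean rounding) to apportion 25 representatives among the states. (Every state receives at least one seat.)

Oakdale: 4; Rivermont: 8; Pinehurst: 8; Claybrook: 5

With divisor 3956: modified quotas Oakdale 4.312, Rivermont 8.243, Pinehurst 7.875, Claybrook 4.600.
Geometric-mean thresholds: Oakdale √(4·5)=4.472, Rivermont √(8·9)=8.485, Pinehurst √(7·8)=7.483, Claybrook √(4·5)=4.472.
Each quota rounded against its threshold gives Oakdale 4, Rivermont 8, Pinehurst 8, Claybrook 5 (total 25).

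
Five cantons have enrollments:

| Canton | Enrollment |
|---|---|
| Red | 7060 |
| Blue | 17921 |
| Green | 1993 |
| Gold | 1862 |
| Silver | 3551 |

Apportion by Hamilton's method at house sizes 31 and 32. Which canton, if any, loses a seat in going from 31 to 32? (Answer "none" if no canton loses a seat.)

At 31 seats: Red 7, Blue 17, Green 2, Gold 2, Silver 3.
At 32 seats: Red 7, Blue 18, Green 2, Gold 2, Silver 3.
No canton's allocation decreased.

none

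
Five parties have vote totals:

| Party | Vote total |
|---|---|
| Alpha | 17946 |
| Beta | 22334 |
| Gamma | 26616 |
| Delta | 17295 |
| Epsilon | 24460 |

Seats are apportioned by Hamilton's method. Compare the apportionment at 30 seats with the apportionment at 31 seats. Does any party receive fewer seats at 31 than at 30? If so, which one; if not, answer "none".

At 30 seats: Alpha 5, Beta 6, Gamma 7, Delta 5, Epsilon 7.
At 31 seats: Alpha 5, Beta 6, Gamma 8, Delta 5, Epsilon 7.
No party's allocation decreased.

none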